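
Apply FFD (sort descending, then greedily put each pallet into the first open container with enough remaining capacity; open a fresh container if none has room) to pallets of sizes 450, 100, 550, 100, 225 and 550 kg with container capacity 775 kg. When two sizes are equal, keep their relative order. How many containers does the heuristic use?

3

Sorted descending: 550, 550, 450, 225, 100, 100.
  550 → container 1 (new)  [load 550/775]
  550 → container 2 (new)  [load 550/775]
  450 → container 3 (new)  [load 450/775]
  225 → container 1  [load 775/775]
  100 → container 2  [load 650/775]
  100 → container 2  [load 750/775]
3 containers opened.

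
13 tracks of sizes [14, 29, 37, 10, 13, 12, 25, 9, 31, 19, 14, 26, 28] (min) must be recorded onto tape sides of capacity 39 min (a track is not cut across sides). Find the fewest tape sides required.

8

Total = 37 + 31 + 29 + 28 + 26 + 25 + 19 + 14 + 14 + 13 + 12 + 10 + 9 = 267 min.
Lower bound: ⌈267/39⌉ = 7 tape sides.
A packing using 8 tape sides:
  side 1: 37 = 37
  side 2: 31 = 31
  side 3: 29 + 10 = 39
  side 4: 28 + 9 = 37
  side 5: 26 + 13 = 39
  side 6: 25 + 14 = 39
  side 7: 19 + 14 = 33
  side 8: 12 = 12
No arrangement into 7 tape sides stays within capacity, so 8 is optimal.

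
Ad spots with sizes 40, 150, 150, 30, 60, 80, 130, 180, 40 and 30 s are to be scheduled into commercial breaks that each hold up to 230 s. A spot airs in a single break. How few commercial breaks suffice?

Total = 180 + 150 + 150 + 130 + 80 + 60 + 40 + 40 + 30 + 30 = 890 s.
Lower bound: ⌈890/230⌉ = 4 commercial breaks.
A packing using 4 commercial breaks:
  break 1: 180 + 40 = 220
  break 2: 150 + 80 = 230
  break 3: 150 + 60 = 210
  break 4: 130 + 40 + 30 + 30 = 230
This matches the lower bound, so 4 is optimal.

4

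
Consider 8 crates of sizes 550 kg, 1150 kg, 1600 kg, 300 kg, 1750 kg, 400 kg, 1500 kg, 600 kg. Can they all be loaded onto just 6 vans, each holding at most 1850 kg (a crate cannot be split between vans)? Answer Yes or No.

Yes

A valid assignment using 5 vans:
  van 1: 1750 = 1750
  van 2: 1600 = 1600
  van 3: 1500 + 300 = 1800
  van 4: 1150 + 600 = 1750
  van 5: 550 + 400 = 950
That uses only 5 ≤ 6, so 6 vans are enough.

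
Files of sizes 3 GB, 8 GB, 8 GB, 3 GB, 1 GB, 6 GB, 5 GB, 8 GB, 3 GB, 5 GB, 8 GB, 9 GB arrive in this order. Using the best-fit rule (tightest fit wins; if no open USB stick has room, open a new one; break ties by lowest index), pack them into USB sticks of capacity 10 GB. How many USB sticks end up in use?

  3 → USB stick 1 (new)  [load 3/10]
  8 → USB stick 2 (new)  [load 8/10]
  8 → USB stick 3 (new)  [load 8/10]
  3 → USB stick 1  [load 6/10]
  1 → USB stick 2  [load 9/10]
  6 → USB stick 4 (new)  [load 6/10]
  5 → USB stick 5 (new)  [load 5/10]
  8 → USB stick 6 (new)  [load 8/10]
  3 → USB stick 1  [load 9/10]
  5 → USB stick 5  [load 10/10]
  8 → USB stick 7 (new)  [load 8/10]
  9 → USB stick 8 (new)  [load 9/10]
8 USB sticks opened.

8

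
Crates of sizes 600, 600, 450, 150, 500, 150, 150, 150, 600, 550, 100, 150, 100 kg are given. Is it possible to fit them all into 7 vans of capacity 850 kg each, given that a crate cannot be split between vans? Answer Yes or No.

A valid assignment using 6 vans:
  van 1: 600 + 150 + 100 = 850
  van 2: 600 + 150 + 100 = 850
  van 3: 600 + 150 = 750
  van 4: 550 + 150 + 150 = 850
  van 5: 500 = 500
  van 6: 450 = 450
That uses only 6 ≤ 7, so 7 vans are enough.

Yes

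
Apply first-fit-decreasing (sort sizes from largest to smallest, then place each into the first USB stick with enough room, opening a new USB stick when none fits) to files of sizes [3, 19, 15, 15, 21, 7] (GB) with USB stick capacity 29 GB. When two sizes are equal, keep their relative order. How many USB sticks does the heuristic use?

Sorted descending: 21, 19, 15, 15, 7, 3.
  21 → USB stick 1 (new)  [load 21/29]
  19 → USB stick 2 (new)  [load 19/29]
  15 → USB stick 3 (new)  [load 15/29]
  15 → USB stick 4 (new)  [load 15/29]
  7 → USB stick 1  [load 28/29]
  3 → USB stick 2  [load 22/29]
4 USB sticks opened.

4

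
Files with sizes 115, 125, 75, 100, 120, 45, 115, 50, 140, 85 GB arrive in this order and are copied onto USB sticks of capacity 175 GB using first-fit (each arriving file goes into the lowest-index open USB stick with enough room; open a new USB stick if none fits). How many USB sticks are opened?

7

  115 → USB stick 1 (new)  [load 115/175]
  125 → USB stick 2 (new)  [load 125/175]
  75 → USB stick 3 (new)  [load 75/175]
  100 → USB stick 3  [load 175/175]
  120 → USB stick 4 (new)  [load 120/175]
  45 → USB stick 1  [load 160/175]
  115 → USB stick 5 (new)  [load 115/175]
  50 → USB stick 2  [load 175/175]
  140 → USB stick 6 (new)  [load 140/175]
  85 → USB stick 7 (new)  [load 85/175]
7 USB sticks opened.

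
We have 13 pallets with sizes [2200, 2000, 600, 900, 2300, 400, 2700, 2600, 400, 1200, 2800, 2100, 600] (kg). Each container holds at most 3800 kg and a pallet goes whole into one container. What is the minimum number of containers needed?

7

Total = 2800 + 2700 + 2600 + 2300 + 2200 + 2100 + 2000 + 1200 + 900 + 600 + 600 + 400 + 400 = 20800 kg.
Lower bound: ⌈20800/3800⌉ = 6 containers.
Also, 7 pallets each exceed 1900 kg, and no two of those can share a container, so at least 7 containers are needed.
A packing using 7 containers:
  container 1: 2800 + 900 = 3700
  container 2: 2700 + 600 + 400 = 3700
  container 3: 2600 + 1200 = 3800
  container 4: 2300 + 600 + 400 = 3300
  container 5: 2200 = 2200
  container 6: 2100 = 2100
  container 7: 2000 = 2000
This matches the lower bound, so 7 is optimal.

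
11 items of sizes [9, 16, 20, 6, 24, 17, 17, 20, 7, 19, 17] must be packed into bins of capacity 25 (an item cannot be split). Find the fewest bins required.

8

Total = 24 + 20 + 20 + 19 + 17 + 17 + 17 + 16 + 9 + 7 + 6 = 172.
Lower bound: ⌈172/25⌉ = 7 bins.
Also, 8 items each exceed 25/2, and no two of those can share a bin, so at least 8 bins are needed.
A packing using 8 bins:
  bin 1: 24 = 24
  bin 2: 20 = 20
  bin 3: 20 = 20
  bin 4: 19 + 6 = 25
  bin 5: 17 + 7 = 24
  bin 6: 17 = 17
  bin 7: 17 = 17
  bin 8: 16 + 9 = 25
This matches the lower bound, so 8 is optimal.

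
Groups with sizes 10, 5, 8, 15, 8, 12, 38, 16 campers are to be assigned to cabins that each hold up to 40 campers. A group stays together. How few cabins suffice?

Total = 38 + 16 + 15 + 12 + 10 + 8 + 8 + 5 = 112 campers.
Lower bound: ⌈112/40⌉ = 3 cabins.
A packing using 3 cabins:
  cabin 1: 38 = 38
  cabin 2: 16 + 15 + 8 = 39
  cabin 3: 12 + 10 + 8 + 5 = 35
This matches the lower bound, so 3 is optimal.

3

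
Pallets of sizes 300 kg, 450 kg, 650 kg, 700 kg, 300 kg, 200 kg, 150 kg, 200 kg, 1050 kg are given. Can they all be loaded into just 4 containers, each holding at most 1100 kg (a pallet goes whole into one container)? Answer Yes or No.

Yes

A valid assignment using 4 containers:
  container 1: 1050 = 1050
  container 2: 700 + 300 = 1000
  container 3: 650 + 450 = 1100
  container 4: 300 + 200 + 200 + 150 = 850
Every load is within 1100 kg, so 4 containers suffice.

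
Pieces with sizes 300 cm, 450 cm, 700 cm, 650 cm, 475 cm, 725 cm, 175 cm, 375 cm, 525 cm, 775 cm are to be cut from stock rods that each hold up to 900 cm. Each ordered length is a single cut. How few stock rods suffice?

7

Total = 775 + 725 + 700 + 650 + 525 + 475 + 450 + 375 + 300 + 175 = 5150 cm.
Lower bound: ⌈5150/900⌉ = 6 stock rods.
A packing using 7 stock rods:
  stock rod 1: 775 = 775
  stock rod 2: 725 + 175 = 900
  stock rod 3: 700 = 700
  stock rod 4: 650 = 650
  stock rod 5: 525 + 375 = 900
  stock rod 6: 475 + 300 = 775
  stock rod 7: 450 = 450
No arrangement into 6 stock rods stays within capacity, so 7 is optimal.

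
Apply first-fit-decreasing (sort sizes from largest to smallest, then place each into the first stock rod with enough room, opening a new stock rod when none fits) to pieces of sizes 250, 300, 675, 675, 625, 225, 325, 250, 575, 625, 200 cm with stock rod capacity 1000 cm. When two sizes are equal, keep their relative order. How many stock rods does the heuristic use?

5

Sorted descending: 675, 675, 625, 625, 575, 325, 300, 250, 250, 225, 200.
  675 → stock rod 1 (new)  [load 675/1000]
  675 → stock rod 2 (new)  [load 675/1000]
  625 → stock rod 3 (new)  [load 625/1000]
  625 → stock rod 4 (new)  [load 625/1000]
  575 → stock rod 5 (new)  [load 575/1000]
  325 → stock rod 1  [load 1000/1000]
  300 → stock rod 2  [load 975/1000]
  250 → stock rod 3  [load 875/1000]
  250 → stock rod 4  [load 875/1000]
  225 → stock rod 5  [load 800/1000]
  200 → stock rod 5  [load 1000/1000]
5 stock rods opened.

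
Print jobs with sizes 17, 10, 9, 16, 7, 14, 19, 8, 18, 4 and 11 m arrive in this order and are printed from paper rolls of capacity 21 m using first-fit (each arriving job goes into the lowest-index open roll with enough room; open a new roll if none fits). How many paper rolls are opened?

  17 → roll 1 (new)  [load 17/21]
  10 → roll 2 (new)  [load 10/21]
  9 → roll 2  [load 19/21]
  16 → roll 3 (new)  [load 16/21]
  7 → roll 4 (new)  [load 7/21]
  14 → roll 4  [load 21/21]
  19 → roll 5 (new)  [load 19/21]
  8 → roll 6 (new)  [load 8/21]
  18 → roll 7 (new)  [load 18/21]
  4 → roll 1  [load 21/21]
  11 → roll 6  [load 19/21]
7 paper rolls opened.

7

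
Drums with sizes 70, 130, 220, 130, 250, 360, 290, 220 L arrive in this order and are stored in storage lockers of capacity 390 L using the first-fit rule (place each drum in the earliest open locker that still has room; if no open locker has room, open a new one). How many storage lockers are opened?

6

  70 → locker 1 (new)  [load 70/390]
  130 → locker 1  [load 200/390]
  220 → locker 2 (new)  [load 220/390]
  130 → locker 1  [load 330/390]
  250 → locker 3 (new)  [load 250/390]
  360 → locker 4 (new)  [load 360/390]
  290 → locker 5 (new)  [load 290/390]
  220 → locker 6 (new)  [load 220/390]
6 storage lockers opened.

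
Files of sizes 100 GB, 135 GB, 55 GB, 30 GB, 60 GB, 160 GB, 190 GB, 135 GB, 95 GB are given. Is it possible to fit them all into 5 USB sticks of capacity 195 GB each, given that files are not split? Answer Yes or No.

A valid assignment using 5 USB sticks:
  USB stick 1: 190 = 190
  USB stick 2: 160 + 30 = 190
  USB stick 3: 135 + 60 = 195
  USB stick 4: 135 + 55 = 190
  USB stick 5: 100 + 95 = 195
Every load is within 195 GB, so 5 USB sticks suffice.

Yes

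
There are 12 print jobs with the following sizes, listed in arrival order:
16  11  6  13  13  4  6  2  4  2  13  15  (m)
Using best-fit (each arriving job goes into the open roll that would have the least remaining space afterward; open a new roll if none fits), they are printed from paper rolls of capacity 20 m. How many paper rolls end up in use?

6

  16 → roll 1 (new)  [load 16/20]
  11 → roll 2 (new)  [load 11/20]
  6 → roll 2  [load 17/20]
  13 → roll 3 (new)  [load 13/20]
  13 → roll 4 (new)  [load 13/20]
  4 → roll 1  [load 20/20]
  6 → roll 3  [load 19/20]
  2 → roll 2  [load 19/20]
  4 → roll 4  [load 17/20]
  2 → roll 4  [load 19/20]
  13 → roll 5 (new)  [load 13/20]
  15 → roll 6 (new)  [load 15/20]
6 paper rolls opened.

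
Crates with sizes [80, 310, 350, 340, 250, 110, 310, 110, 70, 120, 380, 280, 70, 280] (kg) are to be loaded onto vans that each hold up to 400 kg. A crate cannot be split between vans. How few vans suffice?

9

Total = 380 + 350 + 340 + 310 + 310 + 280 + 280 + 250 + 120 + 110 + 110 + 80 + 70 + 70 = 3060 kg.
Lower bound: ⌈3060/400⌉ = 8 vans.
A packing using 9 vans:
  van 1: 380 = 380
  van 2: 350 = 350
  van 3: 340 = 340
  van 4: 310 + 80 = 390
  van 5: 310 + 70 = 380
  van 6: 280 + 120 = 400
  van 7: 280 + 110 = 390
  van 8: 250 + 110 = 360
  van 9: 70 = 70
No arrangement into 8 vans stays within capacity, so 9 is optimal.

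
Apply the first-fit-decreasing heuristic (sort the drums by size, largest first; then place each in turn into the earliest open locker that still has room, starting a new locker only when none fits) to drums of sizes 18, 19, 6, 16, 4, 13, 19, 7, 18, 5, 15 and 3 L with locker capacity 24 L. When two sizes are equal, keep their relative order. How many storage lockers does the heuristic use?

Sorted descending: 19, 19, 18, 18, 16, 15, 13, 7, 6, 5, 4, 3.
  19 → locker 1 (new)  [load 19/24]
  19 → locker 2 (new)  [load 19/24]
  18 → locker 3 (new)  [load 18/24]
  18 → locker 4 (new)  [load 18/24]
  16 → locker 5 (new)  [load 16/24]
  15 → locker 6 (new)  [load 15/24]
  13 → locker 7 (new)  [load 13/24]
  7 → locker 5  [load 23/24]
  6 → locker 3  [load 24/24]
  5 → locker 1  [load 24/24]
  4 → locker 2  [load 23/24]
  3 → locker 4  [load 21/24]
7 storage lockers opened.

7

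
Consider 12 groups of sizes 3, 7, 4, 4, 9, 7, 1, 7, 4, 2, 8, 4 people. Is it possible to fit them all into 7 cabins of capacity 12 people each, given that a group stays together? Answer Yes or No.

A valid assignment using 6 cabins:
  cabin 1: 9 + 3 = 12
  cabin 2: 8 + 4 = 12
  cabin 3: 7 + 4 + 1 = 12
  cabin 4: 7 + 4 = 11
  cabin 5: 7 + 4 = 11
  cabin 6: 2 = 2
That uses only 6 ≤ 7, so 7 cabins are enough.

Yes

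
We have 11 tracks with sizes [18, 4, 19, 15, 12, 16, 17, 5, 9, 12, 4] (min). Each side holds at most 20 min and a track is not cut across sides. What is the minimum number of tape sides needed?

Total = 19 + 18 + 17 + 16 + 15 + 12 + 12 + 9 + 5 + 4 + 4 = 131 min.
Lower bound: ⌈131/20⌉ = 7 tape sides.
A packing using 8 tape sides:
  side 1: 19 = 19
  side 2: 18 = 18
  side 3: 17 = 17
  side 4: 16 + 4 = 20
  side 5: 15 + 5 = 20
  side 6: 12 + 4 = 16
  side 7: 12 = 12
  side 8: 9 = 9
No arrangement into 7 tape sides stays within capacity, so 8 is optimal.

8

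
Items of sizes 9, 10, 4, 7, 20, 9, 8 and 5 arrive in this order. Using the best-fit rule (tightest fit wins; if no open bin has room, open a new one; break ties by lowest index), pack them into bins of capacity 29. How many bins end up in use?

  9 → bin 1 (new)  [load 9/29]
  10 → bin 1  [load 19/29]
  4 → bin 1  [load 23/29]
  7 → bin 2 (new)  [load 7/29]
  20 → bin 2  [load 27/29]
  9 → bin 3 (new)  [load 9/29]
  8 → bin 3  [load 17/29]
  5 → bin 1  [load 28/29]
3 bins opened.

3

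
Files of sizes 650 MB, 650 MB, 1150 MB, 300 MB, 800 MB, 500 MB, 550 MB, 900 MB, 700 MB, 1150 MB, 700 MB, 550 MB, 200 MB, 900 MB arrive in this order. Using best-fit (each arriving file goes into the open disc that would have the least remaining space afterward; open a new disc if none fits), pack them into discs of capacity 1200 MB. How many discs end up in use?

10

  650 → disc 1 (new)  [load 650/1200]
  650 → disc 2 (new)  [load 650/1200]
  1150 → disc 3 (new)  [load 1150/1200]
  300 → disc 1  [load 950/1200]
  800 → disc 4 (new)  [load 800/1200]
  500 → disc 2  [load 1150/1200]
  550 → disc 5 (new)  [load 550/1200]
  900 → disc 6 (new)  [load 900/1200]
  700 → disc 7 (new)  [load 700/1200]
  1150 → disc 8 (new)  [load 1150/1200]
  700 → disc 9 (new)  [load 700/1200]
  550 → disc 5  [load 1100/1200]
  200 → disc 1  [load 1150/1200]
  900 → disc 10 (new)  [load 900/1200]
10 discs opened.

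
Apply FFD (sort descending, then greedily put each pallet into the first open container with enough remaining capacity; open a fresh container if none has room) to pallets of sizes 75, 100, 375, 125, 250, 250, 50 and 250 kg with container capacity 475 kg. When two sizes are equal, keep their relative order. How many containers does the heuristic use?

Sorted descending: 375, 250, 250, 250, 125, 100, 75, 50.
  375 → container 1 (new)  [load 375/475]
  250 → container 2 (new)  [load 250/475]
  250 → container 3 (new)  [load 250/475]
  250 → container 4 (new)  [load 250/475]
  125 → container 2  [load 375/475]
  100 → container 1  [load 475/475]
  75 → container 2  [load 450/475]
  50 → container 3  [load 300/475]
4 containers opened.

4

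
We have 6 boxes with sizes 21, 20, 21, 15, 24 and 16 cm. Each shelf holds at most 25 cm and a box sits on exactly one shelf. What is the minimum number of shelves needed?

6

Total = 24 + 21 + 21 + 20 + 16 + 15 = 117 cm.
Lower bound: ⌈117/25⌉ = 5 shelves.
Also, 6 boxes each exceed 25/2 cm, and no two of those can share a shelf, so at least 6 shelves are needed.
A packing using 6 shelves:
  shelf 1: 24 = 24
  shelf 2: 21 = 21
  shelf 3: 21 = 21
  shelf 4: 20 = 20
  shelf 5: 16 = 16
  shelf 6: 15 = 15
This matches the lower bound, so 6 is optimal.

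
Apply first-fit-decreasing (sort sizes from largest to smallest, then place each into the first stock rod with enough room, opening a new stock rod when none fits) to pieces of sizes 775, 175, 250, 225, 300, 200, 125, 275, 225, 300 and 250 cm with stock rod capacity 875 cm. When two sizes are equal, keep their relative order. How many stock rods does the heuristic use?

4

Sorted descending: 775, 300, 300, 275, 250, 250, 225, 225, 200, 175, 125.
  775 → stock rod 1 (new)  [load 775/875]
  300 → stock rod 2 (new)  [load 300/875]
  300 → stock rod 2  [load 600/875]
  275 → stock rod 2  [load 875/875]
  250 → stock rod 3 (new)  [load 250/875]
  250 → stock rod 3  [load 500/875]
  225 → stock rod 3  [load 725/875]
  225 → stock rod 4 (new)  [load 225/875]
  200 → stock rod 4  [load 425/875]
  175 → stock rod 4  [load 600/875]
  125 → stock rod 3  [load 850/875]
4 stock rods opened.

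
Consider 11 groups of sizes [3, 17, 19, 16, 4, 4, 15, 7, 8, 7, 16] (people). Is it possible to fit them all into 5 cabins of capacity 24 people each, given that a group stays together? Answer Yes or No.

A valid assignment using 5 cabins:
  cabin 1: 19 + 4 = 23
  cabin 2: 17 + 7 = 24
  cabin 3: 16 + 8 = 24
  cabin 4: 16 + 7 = 23
  cabin 5: 15 + 4 + 3 = 22
Every load is within 24 people, so 5 cabins suffice.

Yes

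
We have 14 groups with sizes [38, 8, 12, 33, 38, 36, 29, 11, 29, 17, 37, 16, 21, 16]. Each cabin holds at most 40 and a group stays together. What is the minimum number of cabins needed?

10

Total = 38 + 38 + 37 + 36 + 33 + 29 + 29 + 21 + 17 + 16 + 16 + 12 + 11 + 8 = 341.
Lower bound: ⌈341/40⌉ = 9 cabins.
A packing using 10 cabins:
  cabin 1: 38 = 38
  cabin 2: 38 = 38
  cabin 3: 37 = 37
  cabin 4: 36 = 36
  cabin 5: 33 = 33
  cabin 6: 29 + 11 = 40
  cabin 7: 29 + 8 = 37
  cabin 8: 21 + 17 = 38
  cabin 9: 16 + 16 = 32
  cabin 10: 12 = 12
No arrangement into 9 cabins stays within capacity, so 10 is optimal.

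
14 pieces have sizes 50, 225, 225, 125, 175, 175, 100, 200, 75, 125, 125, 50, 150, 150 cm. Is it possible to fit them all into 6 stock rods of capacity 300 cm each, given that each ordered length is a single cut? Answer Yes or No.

Total = 1950 cm; ⌈1950/300⌉ = 7.
At least 7 stock rods are required, but only 6 are allowed.

No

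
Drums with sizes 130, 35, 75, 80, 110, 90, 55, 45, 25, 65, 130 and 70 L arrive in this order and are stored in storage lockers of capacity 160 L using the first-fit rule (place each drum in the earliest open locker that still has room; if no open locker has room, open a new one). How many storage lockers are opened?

  130 → locker 1 (new)  [load 130/160]
  35 → locker 2 (new)  [load 35/160]
  75 → locker 2  [load 110/160]
  80 → locker 3 (new)  [load 80/160]
  110 → locker 4 (new)  [load 110/160]
  90 → locker 5 (new)  [load 90/160]
  55 → locker 3  [load 135/160]
  45 → locker 2  [load 155/160]
  25 → locker 1  [load 155/160]
  65 → locker 5  [load 155/160]
  130 → locker 6 (new)  [load 130/160]
  70 → locker 7 (new)  [load 70/160]
7 storage lockers opened.

7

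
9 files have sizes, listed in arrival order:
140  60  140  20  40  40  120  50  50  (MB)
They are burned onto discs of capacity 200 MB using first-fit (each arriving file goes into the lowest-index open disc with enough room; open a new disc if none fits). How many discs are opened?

  140 → disc 1 (new)  [load 140/200]
  60 → disc 1  [load 200/200]
  140 → disc 2 (new)  [load 140/200]
  20 → disc 2  [load 160/200]
  40 → disc 2  [load 200/200]
  40 → disc 3 (new)  [load 40/200]
  120 → disc 3  [load 160/200]
  50 → disc 4 (new)  [load 50/200]
  50 → disc 4  [load 100/200]
4 discs opened.

4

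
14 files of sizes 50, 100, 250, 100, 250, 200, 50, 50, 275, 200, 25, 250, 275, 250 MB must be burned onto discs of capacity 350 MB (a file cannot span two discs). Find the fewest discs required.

Total = 275 + 275 + 250 + 250 + 250 + 250 + 200 + 200 + 100 + 100 + 50 + 50 + 50 + 25 = 2325 MB.
Lower bound: ⌈2325/350⌉ = 7 discs.
Also, 8 files each exceed 175 MB, and no two of those can share a disc, so at least 8 discs are needed.
A packing using 8 discs:
  disc 1: 275 + 50 + 25 = 350
  disc 2: 275 + 50 = 325
  disc 3: 250 + 100 = 350
  disc 4: 250 + 100 = 350
  disc 5: 250 + 50 = 300
  disc 6: 250 = 250
  disc 7: 200 = 200
  disc 8: 200 = 200
This matches the lower bound, so 8 is optimal.

8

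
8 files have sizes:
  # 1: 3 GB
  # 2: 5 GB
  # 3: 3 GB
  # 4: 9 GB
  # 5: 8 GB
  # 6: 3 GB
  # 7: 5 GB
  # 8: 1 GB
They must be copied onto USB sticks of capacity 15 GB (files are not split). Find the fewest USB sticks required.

3

Total = 9 + 8 + 5 + 5 + 3 + 3 + 3 + 1 = 37 GB.
Lower bound: ⌈37/15⌉ = 3 USB sticks.
A packing using 3 USB sticks:
  USB stick 1: 9 + 5 + 1 = 15
  USB stick 2: 8 + 5 = 13
  USB stick 3: 3 + 3 + 3 = 9
This matches the lower bound, so 3 is optimal.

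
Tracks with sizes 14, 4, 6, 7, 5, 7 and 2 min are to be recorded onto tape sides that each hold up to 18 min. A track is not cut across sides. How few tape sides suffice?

Total = 14 + 7 + 7 + 6 + 5 + 4 + 2 = 45 min.
Lower bound: ⌈45/18⌉ = 3 tape sides.
A packing using 3 tape sides:
  side 1: 14 + 4 = 18
  side 2: 7 + 7 + 2 = 16
  side 3: 6 + 5 = 11
This matches the lower bound, so 3 is optimal.

3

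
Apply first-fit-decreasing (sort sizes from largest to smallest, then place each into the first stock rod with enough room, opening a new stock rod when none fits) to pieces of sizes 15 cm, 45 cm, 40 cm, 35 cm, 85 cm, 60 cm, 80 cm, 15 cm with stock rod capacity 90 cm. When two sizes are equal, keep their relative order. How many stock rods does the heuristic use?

Sorted descending: 85, 80, 60, 45, 40, 35, 15, 15.
  85 → stock rod 1 (new)  [load 85/90]
  80 → stock rod 2 (new)  [load 80/90]
  60 → stock rod 3 (new)  [load 60/90]
  45 → stock rod 4 (new)  [load 45/90]
  40 → stock rod 4  [load 85/90]
  35 → stock rod 5 (new)  [load 35/90]
  15 → stock rod 3  [load 75/90]
  15 → stock rod 3  [load 90/90]
5 stock rods opened.

5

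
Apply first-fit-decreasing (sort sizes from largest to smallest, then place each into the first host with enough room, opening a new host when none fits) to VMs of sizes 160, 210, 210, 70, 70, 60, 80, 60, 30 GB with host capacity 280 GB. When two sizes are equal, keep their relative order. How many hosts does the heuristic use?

Sorted descending: 210, 210, 160, 80, 70, 70, 60, 60, 30.
  210 → host 1 (new)  [load 210/280]
  210 → host 2 (new)  [load 210/280]
  160 → host 3 (new)  [load 160/280]
  80 → host 3  [load 240/280]
  70 → host 1  [load 280/280]
  70 → host 2  [load 280/280]
  60 → host 4 (new)  [load 60/280]
  60 → host 4  [load 120/280]
  30 → host 3  [load 270/280]
4 hosts opened.

4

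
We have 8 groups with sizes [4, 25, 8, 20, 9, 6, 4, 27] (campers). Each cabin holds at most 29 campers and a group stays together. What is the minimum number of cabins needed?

Total = 27 + 25 + 20 + 9 + 8 + 6 + 4 + 4 = 103 campers.
Lower bound: ⌈103/29⌉ = 4 cabins.
A packing using 4 cabins:
  cabin 1: 27 = 27
  cabin 2: 25 + 4 = 29
  cabin 3: 20 + 9 = 29
  cabin 4: 8 + 6 + 4 = 18
This matches the lower bound, so 4 is optimal.

4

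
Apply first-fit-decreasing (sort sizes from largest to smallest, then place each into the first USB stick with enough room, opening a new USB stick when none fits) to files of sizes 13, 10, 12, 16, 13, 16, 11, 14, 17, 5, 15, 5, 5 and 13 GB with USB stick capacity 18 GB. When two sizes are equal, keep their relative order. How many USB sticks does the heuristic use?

11

Sorted descending: 17, 16, 16, 15, 14, 13, 13, 13, 12, 11, 10, 5, 5, 5.
  17 → USB stick 1 (new)  [load 17/18]
  16 → USB stick 2 (new)  [load 16/18]
  16 → USB stick 3 (new)  [load 16/18]
  15 → USB stick 4 (new)  [load 15/18]
  14 → USB stick 5 (new)  [load 14/18]
  13 → USB stick 6 (new)  [load 13/18]
  13 → USB stick 7 (new)  [load 13/18]
  13 → USB stick 8 (new)  [load 13/18]
  12 → USB stick 9 (new)  [load 12/18]
  11 → USB stick 10 (new)  [load 11/18]
  10 → USB stick 11 (new)  [load 10/18]
  5 → USB stick 6  [load 18/18]
  5 → USB stick 7  [load 18/18]
  5 → USB stick 8  [load 18/18]
11 USB sticks opened.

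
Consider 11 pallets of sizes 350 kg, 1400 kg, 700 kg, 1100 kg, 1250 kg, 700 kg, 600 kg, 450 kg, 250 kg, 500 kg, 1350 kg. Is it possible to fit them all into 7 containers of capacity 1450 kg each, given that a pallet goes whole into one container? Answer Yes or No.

A valid assignment using 7 containers:
  container 1: 1400 = 1400
  container 2: 1350 = 1350
  container 3: 1250 = 1250
  container 4: 1100 + 350 = 1450
  container 5: 700 + 700 = 1400
  container 6: 600 + 500 + 250 = 1350
  container 7: 450 = 450
Every load is within 1450 kg, so 7 containers suffice.

Yes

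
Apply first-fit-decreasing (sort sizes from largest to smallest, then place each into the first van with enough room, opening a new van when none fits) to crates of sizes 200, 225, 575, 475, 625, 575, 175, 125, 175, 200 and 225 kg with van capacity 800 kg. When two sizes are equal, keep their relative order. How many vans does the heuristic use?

5

Sorted descending: 625, 575, 575, 475, 225, 225, 200, 200, 175, 175, 125.
  625 → van 1 (new)  [load 625/800]
  575 → van 2 (new)  [load 575/800]
  575 → van 3 (new)  [load 575/800]
  475 → van 4 (new)  [load 475/800]
  225 → van 2  [load 800/800]
  225 → van 3  [load 800/800]
  200 → van 4  [load 675/800]
  200 → van 5 (new)  [load 200/800]
  175 → van 1  [load 800/800]
  175 → van 5  [load 375/800]
  125 → van 4  [load 800/800]
5 vans opened.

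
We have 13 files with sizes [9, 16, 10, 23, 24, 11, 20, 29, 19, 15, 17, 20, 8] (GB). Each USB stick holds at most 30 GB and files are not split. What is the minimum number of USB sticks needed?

9

Total = 29 + 24 + 23 + 20 + 20 + 19 + 17 + 16 + 15 + 11 + 10 + 9 + 8 = 221 GB.
Lower bound: ⌈221/30⌉ = 8 USB sticks.
A packing using 9 USB sticks:
  USB stick 1: 29 = 29
  USB stick 2: 24 = 24
  USB stick 3: 23 = 23
  USB stick 4: 20 + 10 = 30
  USB stick 5: 20 + 9 = 29
  USB stick 6: 19 + 11 = 30
  USB stick 7: 17 + 8 = 25
  USB stick 8: 16 = 16
  USB stick 9: 15 = 15
No arrangement into 8 USB sticks stays within capacity, so 9 is optimal.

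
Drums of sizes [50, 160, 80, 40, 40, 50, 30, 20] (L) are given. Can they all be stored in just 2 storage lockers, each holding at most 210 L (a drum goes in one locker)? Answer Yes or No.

Total = 470 L; ⌈470/210⌉ = 3.
At least 3 storage lockers are required, but only 2 are allowed.

No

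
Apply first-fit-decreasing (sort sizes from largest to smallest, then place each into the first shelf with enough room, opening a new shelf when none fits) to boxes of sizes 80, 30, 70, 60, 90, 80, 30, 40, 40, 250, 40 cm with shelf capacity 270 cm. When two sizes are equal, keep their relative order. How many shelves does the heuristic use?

Sorted descending: 250, 90, 80, 80, 70, 60, 40, 40, 40, 30, 30.
  250 → shelf 1 (new)  [load 250/270]
  90 → shelf 2 (new)  [load 90/270]
  80 → shelf 2  [load 170/270]
  80 → shelf 2  [load 250/270]
  70 → shelf 3 (new)  [load 70/270]
  60 → shelf 3  [load 130/270]
  40 → shelf 3  [load 170/270]
  40 → shelf 3  [load 210/270]
  40 → shelf 3  [load 250/270]
  30 → shelf 4 (new)  [load 30/270]
  30 → shelf 4  [load 60/270]
4 shelves opened.

4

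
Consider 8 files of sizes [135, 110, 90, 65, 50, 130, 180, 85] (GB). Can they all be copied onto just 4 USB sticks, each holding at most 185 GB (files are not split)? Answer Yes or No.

Total = 845 GB; ⌈845/185⌉ = 5.
At least 5 USB sticks are required, but only 4 are allowed.

No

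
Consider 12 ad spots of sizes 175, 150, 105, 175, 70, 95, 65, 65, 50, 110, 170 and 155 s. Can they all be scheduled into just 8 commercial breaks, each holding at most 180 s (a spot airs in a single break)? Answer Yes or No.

Total = 1385 s; ⌈1385/180⌉ = 8.
The bound of 8 does not rule out 8, but exhaustive search shows no assignment into 8 commercial breaks of capacity 180 s exists — the minimum is 9.

No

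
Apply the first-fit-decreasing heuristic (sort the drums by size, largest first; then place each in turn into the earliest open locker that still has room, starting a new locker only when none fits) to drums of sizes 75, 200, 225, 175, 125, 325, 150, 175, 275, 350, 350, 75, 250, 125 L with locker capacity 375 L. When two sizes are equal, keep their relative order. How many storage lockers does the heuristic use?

Sorted descending: 350, 350, 325, 275, 250, 225, 200, 175, 175, 150, 125, 125, 75, 75.
  350 → locker 1 (new)  [load 350/375]
  350 → locker 2 (new)  [load 350/375]
  325 → locker 3 (new)  [load 325/375]
  275 → locker 4 (new)  [load 275/375]
  250 → locker 5 (new)  [load 250/375]
  225 → locker 6 (new)  [load 225/375]
  200 → locker 7 (new)  [load 200/375]
  175 → locker 7  [load 375/375]
  175 → locker 8 (new)  [load 175/375]
  150 → locker 6  [load 375/375]
  125 → locker 5  [load 375/375]
  125 → locker 8  [load 300/375]
  75 → locker 4  [load 350/375]
  75 → locker 8  [load 375/375]
8 storage lockers opened.

8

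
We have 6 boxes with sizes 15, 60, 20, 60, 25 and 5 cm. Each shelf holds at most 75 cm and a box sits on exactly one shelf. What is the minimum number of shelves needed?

Total = 60 + 60 + 25 + 20 + 15 + 5 = 185 cm.
Lower bound: ⌈185/75⌉ = 3 shelves.
A packing using 3 shelves:
  shelf 1: 60 + 15 = 75
  shelf 2: 60 + 5 = 65
  shelf 3: 25 + 20 = 45
This matches the lower bound, so 3 is optimal.

3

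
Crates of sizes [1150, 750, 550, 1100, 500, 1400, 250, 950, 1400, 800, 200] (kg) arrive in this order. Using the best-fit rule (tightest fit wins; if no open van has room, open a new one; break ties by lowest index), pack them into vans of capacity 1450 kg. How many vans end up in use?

7

  1150 → van 1 (new)  [load 1150/1450]
  750 → van 2 (new)  [load 750/1450]
  550 → van 2  [load 1300/1450]
  1100 → van 3 (new)  [load 1100/1450]
  500 → van 4 (new)  [load 500/1450]
  1400 → van 5 (new)  [load 1400/1450]
  250 → van 1  [load 1400/1450]
  950 → van 4  [load 1450/1450]
  1400 → van 6 (new)  [load 1400/1450]
  800 → van 7 (new)  [load 800/1450]
  200 → van 3  [load 1300/1450]
7 vans opened.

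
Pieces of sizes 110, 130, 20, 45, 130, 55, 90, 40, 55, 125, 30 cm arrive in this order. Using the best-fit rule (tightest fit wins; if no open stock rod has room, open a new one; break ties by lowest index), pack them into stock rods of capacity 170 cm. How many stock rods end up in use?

6

  110 → stock rod 1 (new)  [load 110/170]
  130 → stock rod 2 (new)  [load 130/170]
  20 → stock rod 2  [load 150/170]
  45 → stock rod 1  [load 155/170]
  130 → stock rod 3 (new)  [load 130/170]
  55 → stock rod 4 (new)  [load 55/170]
  90 → stock rod 4  [load 145/170]
  40 → stock rod 3  [load 170/170]
  55 → stock rod 5 (new)  [load 55/170]
  125 → stock rod 6 (new)  [load 125/170]
  30 → stock rod 6  [load 155/170]
6 stock rods opened.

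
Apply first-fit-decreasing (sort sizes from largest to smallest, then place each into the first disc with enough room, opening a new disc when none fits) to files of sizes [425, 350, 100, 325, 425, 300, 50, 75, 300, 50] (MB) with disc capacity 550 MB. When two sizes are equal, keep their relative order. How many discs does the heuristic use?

6

Sorted descending: 425, 425, 350, 325, 300, 300, 100, 75, 50, 50.
  425 → disc 1 (new)  [load 425/550]
  425 → disc 2 (new)  [load 425/550]
  350 → disc 3 (new)  [load 350/550]
  325 → disc 4 (new)  [load 325/550]
  300 → disc 5 (new)  [load 300/550]
  300 → disc 6 (new)  [load 300/550]
  100 → disc 1  [load 525/550]
  75 → disc 2  [load 500/550]
  50 → disc 2  [load 550/550]
  50 → disc 3  [load 400/550]
6 discs opened.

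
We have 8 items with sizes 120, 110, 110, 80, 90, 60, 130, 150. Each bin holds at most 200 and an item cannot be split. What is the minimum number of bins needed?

5

Total = 150 + 130 + 120 + 110 + 110 + 90 + 80 + 60 = 850.
Lower bound: ⌈850/200⌉ = 5 bins.
A packing using 5 bins:
  bin 1: 150 = 150
  bin 2: 130 + 60 = 190
  bin 3: 120 + 80 = 200
  bin 4: 110 + 90 = 200
  bin 5: 110 = 110
This matches the lower bound, so 5 is optimal.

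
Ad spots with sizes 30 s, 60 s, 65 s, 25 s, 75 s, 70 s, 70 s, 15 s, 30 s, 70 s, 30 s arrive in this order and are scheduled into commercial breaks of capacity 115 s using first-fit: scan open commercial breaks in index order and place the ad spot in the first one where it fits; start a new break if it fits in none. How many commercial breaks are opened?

6

  30 → break 1 (new)  [load 30/115]
  60 → break 1  [load 90/115]
  65 → break 2 (new)  [load 65/115]
  25 → break 1  [load 115/115]
  75 → break 3 (new)  [load 75/115]
  70 → break 4 (new)  [load 70/115]
  70 → break 5 (new)  [load 70/115]
  15 → break 2  [load 80/115]
  30 → break 2  [load 110/115]
  70 → break 6 (new)  [load 70/115]
  30 → break 3  [load 105/115]
6 commercial breaks opened.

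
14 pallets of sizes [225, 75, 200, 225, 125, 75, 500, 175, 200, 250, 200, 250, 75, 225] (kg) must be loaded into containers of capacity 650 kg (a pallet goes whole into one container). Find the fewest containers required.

Total = 500 + 250 + 250 + 225 + 225 + 225 + 200 + 200 + 200 + 175 + 125 + 75 + 75 + 75 = 2800 kg.
Lower bound: ⌈2800/650⌉ = 5 containers.
A packing using 5 containers:
  container 1: 500 + 125 = 625
  container 2: 250 + 250 + 75 + 75 = 650
  container 3: 225 + 225 + 200 = 650
  container 4: 225 + 200 + 200 = 625
  container 5: 175 + 75 = 250
This matches the lower bound, so 5 is optimal.

5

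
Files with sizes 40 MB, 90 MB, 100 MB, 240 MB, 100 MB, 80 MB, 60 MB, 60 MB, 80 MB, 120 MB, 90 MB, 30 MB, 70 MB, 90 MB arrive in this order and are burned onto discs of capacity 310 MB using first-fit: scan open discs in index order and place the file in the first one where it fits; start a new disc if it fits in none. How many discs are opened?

  40 → disc 1 (new)  [load 40/310]
  90 → disc 1  [load 130/310]
  100 → disc 1  [load 230/310]
  240 → disc 2 (new)  [load 240/310]
  100 → disc 3 (new)  [load 100/310]
  80 → disc 1  [load 310/310]
  60 → disc 2  [load 300/310]
  60 → disc 3  [load 160/310]
  80 → disc 3  [load 240/310]
  120 → disc 4 (new)  [load 120/310]
  90 → disc 4  [load 210/310]
  30 → disc 3  [load 270/310]
  70 → disc 4  [load 280/310]
  90 → disc 5 (new)  [load 90/310]
5 discs opened.

5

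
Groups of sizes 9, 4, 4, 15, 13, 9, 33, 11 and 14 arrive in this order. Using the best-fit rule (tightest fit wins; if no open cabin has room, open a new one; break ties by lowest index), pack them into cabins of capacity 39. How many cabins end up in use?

  9 → cabin 1 (new)  [load 9/39]
  4 → cabin 1  [load 13/39]
  4 → cabin 1  [load 17/39]
  15 → cabin 1  [load 32/39]
  13 → cabin 2 (new)  [load 13/39]
  9 → cabin 2  [load 22/39]
  33 → cabin 3 (new)  [load 33/39]
  11 → cabin 2  [load 33/39]
  14 → cabin 4 (new)  [load 14/39]
4 cabins opened.

4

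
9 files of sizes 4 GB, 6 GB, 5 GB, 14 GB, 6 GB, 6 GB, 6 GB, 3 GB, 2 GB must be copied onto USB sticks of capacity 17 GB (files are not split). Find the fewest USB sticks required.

Total = 14 + 6 + 6 + 6 + 6 + 5 + 4 + 3 + 2 = 52 GB.
Lower bound: ⌈52/17⌉ = 4 USB sticks.
A packing using 4 USB sticks:
  USB stick 1: 14 + 3 = 17
  USB stick 2: 6 + 6 + 5 = 17
  USB stick 3: 6 + 6 + 4 = 16
  USB stick 4: 2 = 2
This matches the lower bound, so 4 is optimal.

4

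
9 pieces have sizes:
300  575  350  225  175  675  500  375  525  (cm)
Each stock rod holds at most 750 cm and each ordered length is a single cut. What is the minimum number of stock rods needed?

6

Total = 675 + 575 + 525 + 500 + 375 + 350 + 300 + 225 + 175 = 3700 cm.
Lower bound: ⌈3700/750⌉ = 5 stock rods.
A packing using 6 stock rods:
  stock rod 1: 675 = 675
  stock rod 2: 575 + 175 = 750
  stock rod 3: 525 + 225 = 750
  stock rod 4: 500 = 500
  stock rod 5: 375 + 350 = 725
  stock rod 6: 300 = 300
No arrangement into 5 stock rods stays within capacity, so 6 is optimal.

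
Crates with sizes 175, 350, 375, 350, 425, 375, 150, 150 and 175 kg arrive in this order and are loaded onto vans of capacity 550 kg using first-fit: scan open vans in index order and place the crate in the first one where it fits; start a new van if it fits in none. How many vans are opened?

5

  175 → van 1 (new)  [load 175/550]
  350 → van 1  [load 525/550]
  375 → van 2 (new)  [load 375/550]
  350 → van 3 (new)  [load 350/550]
  425 → van 4 (new)  [load 425/550]
  375 → van 5 (new)  [load 375/550]
  150 → van 2  [load 525/550]
  150 → van 3  [load 500/550]
  175 → van 5  [load 550/550]
5 vans opened.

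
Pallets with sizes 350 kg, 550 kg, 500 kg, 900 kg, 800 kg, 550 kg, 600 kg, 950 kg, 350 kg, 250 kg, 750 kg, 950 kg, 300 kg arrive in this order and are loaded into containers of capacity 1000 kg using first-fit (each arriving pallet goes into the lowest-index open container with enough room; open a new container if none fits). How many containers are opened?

9

  350 → container 1 (new)  [load 350/1000]
  550 → container 1  [load 900/1000]
  500 → container 2 (new)  [load 500/1000]
  900 → container 3 (new)  [load 900/1000]
  800 → container 4 (new)  [load 800/1000]
  550 → container 5 (new)  [load 550/1000]
  600 → container 6 (new)  [load 600/1000]
  950 → container 7 (new)  [load 950/1000]
  350 → container 2  [load 850/1000]
  250 → container 5  [load 800/1000]
  750 → container 8 (new)  [load 750/1000]
  950 → container 9 (new)  [load 950/1000]
  300 → container 6  [load 900/1000]
9 containers opened.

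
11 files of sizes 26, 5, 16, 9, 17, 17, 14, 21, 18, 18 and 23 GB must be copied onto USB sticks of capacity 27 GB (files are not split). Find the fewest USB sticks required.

9

Total = 26 + 23 + 21 + 18 + 18 + 17 + 17 + 16 + 14 + 9 + 5 = 184 GB.
Lower bound: ⌈184/27⌉ = 7 USB sticks.
Also, 9 files each exceed 27/2 GB, and no two of those can share a USB stick, so at least 9 USB sticks are needed.
A packing using 9 USB sticks:
  USB stick 1: 26 = 26
  USB stick 2: 23 = 23
  USB stick 3: 21 + 5 = 26
  USB stick 4: 18 + 9 = 27
  USB stick 5: 18 = 18
  USB stick 6: 17 = 17
  USB stick 7: 17 = 17
  USB stick 8: 16 = 16
  USB stick 9: 14 = 14
This matches the lower bound, so 9 is optimal.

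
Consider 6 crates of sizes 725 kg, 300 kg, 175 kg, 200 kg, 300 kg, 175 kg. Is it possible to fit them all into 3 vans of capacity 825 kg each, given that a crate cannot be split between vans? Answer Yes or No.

A valid assignment using 3 vans:
  van 1: 725 = 725
  van 2: 300 + 300 + 200 = 800
  van 3: 175 + 175 = 350
Every load is within 825 kg, so 3 vans suffice.

Yes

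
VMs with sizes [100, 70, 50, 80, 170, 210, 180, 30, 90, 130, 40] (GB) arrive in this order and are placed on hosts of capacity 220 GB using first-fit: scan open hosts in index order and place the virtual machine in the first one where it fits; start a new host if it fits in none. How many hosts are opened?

6

  100 → host 1 (new)  [load 100/220]
  70 → host 1  [load 170/220]
  50 → host 1  [load 220/220]
  80 → host 2 (new)  [load 80/220]
  170 → host 3 (new)  [load 170/220]
  210 → host 4 (new)  [load 210/220]
  180 → host 5 (new)  [load 180/220]
  30 → host 2  [load 110/220]
  90 → host 2  [load 200/220]
  130 → host 6 (new)  [load 130/220]
  40 → host 3  [load 210/220]
6 hosts opened.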